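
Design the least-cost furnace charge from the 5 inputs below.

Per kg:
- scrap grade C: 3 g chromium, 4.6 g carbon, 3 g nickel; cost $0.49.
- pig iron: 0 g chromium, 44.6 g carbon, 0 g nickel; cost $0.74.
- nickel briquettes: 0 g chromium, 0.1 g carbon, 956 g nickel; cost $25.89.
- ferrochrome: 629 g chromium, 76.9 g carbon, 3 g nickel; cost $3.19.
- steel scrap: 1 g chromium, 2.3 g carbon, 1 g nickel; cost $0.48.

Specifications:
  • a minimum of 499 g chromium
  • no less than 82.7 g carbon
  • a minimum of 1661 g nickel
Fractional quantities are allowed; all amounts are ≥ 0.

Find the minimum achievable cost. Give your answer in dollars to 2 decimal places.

$47.81

Let x1 = kg of scrap grade C, x2 = kg of pig iron, x3 = kg of nickel briquettes, x4 = kg of ferrochrome, x5 = kg of steel scrap.
Minimize 0.49x1 + 0.74x2 + 25.89x3 + 3.19x4 + 0.48x5 s.t.:
  3x1 + 629x4 + 1x5 ≥ 499   (chromium)
  4.6x1 + 44.6x2 + 0.1x3 + 76.9x4 + 2.3x5 ≥ 82.7   (carbon)
  3x1 + 956x3 + 3x4 + 1x5 ≥ 1661   (nickel)
  x1, x2, x3, x4, x5 ≥ 0.
The optimal basis is {pig iron, nickel briquettes, ferrochrome}; scrap grade C, steel scrap drop out. Binding constraints: chromium, carbon, nickel.
That vertex is x2 = 0.4825, x3 = 1.735, x4 = 0.7933.
Hence cost = 0.74·0.4825 + 25.89·1.735 + 3.19·0.7933 = $47.8068.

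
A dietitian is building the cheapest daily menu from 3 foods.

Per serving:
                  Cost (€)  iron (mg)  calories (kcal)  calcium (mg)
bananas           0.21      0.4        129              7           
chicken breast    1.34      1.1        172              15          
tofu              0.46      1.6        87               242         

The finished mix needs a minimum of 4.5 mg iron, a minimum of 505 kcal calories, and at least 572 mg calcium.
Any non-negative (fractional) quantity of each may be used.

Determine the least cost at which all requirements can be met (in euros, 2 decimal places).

Set it up as a linear program. Let x1 = servings of bananas, x2 = servings of chicken breast, x3 = servings of tofu.
Minimise 0.21x1 + 1.34x2 + 0.46x3 with:
  0.4x1 + 1.1x2 + 1.6x3 ≥ 4.5   (iron)
  129x1 + 172x2 + 87x3 ≥ 505   (calories)
  7x1 + 15x2 + 242x3 ≥ 572   (calcium)
  x1, x2, x3 ≥ 0.
At the optimum only bananas, tofu are positive (chicken breast = 0). The calories and calcium requirements are met with equality.
Optimal quantities: bananas = 2.367 servings, tofu = 2.295 servings.
Total cost: 0.21·2.367 + 0.46·2.295 = 1.5528.

€1.55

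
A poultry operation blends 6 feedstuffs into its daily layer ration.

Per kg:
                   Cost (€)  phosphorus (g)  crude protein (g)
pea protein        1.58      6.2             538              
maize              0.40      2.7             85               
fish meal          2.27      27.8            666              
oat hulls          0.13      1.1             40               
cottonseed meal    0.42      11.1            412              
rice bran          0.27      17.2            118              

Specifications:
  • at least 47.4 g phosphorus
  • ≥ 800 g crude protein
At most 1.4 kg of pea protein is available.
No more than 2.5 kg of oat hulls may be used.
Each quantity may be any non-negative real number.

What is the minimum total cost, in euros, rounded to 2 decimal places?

This is a linear program. Let x1 = kg of pea protein, x2 = kg of maize, x3 = kg of fish meal, x4 = kg of oat hulls, x5 = kg of cottonseed meal, x6 = kg of rice bran.
min 1.58x1 + 0.4x2 + 2.27x3 + 0.13x4 + 0.42x5 + 0.27x6 subject to:
  6.2x1 + 2.7x2 + 27.8x3 + 1.1x4 + 11.1x5 + 17.2x6 ≥ 47.4   (phosphorus)
  538x1 + 85x2 + 666x3 + 40x4 + 412x5 + 118x6 ≥ 800   (crude protein)
  x1 ≤ 1.4
  x4 ≤ 2.5
  x1, x2, x3, x4, x5, x6 ≥ 0.
The cheapest feasible vertex uses only cottonseed meal, rice bran; pea protein, maize, fish meal, oat hulls are not used. There the phosphorus and crude protein constraints are tight.
So cottonseed meal = 1.414 kg, rice bran = 1.843 kg.
Objective = 0.42·1.414 + 0.27·1.843 = 1.0915.

€1.09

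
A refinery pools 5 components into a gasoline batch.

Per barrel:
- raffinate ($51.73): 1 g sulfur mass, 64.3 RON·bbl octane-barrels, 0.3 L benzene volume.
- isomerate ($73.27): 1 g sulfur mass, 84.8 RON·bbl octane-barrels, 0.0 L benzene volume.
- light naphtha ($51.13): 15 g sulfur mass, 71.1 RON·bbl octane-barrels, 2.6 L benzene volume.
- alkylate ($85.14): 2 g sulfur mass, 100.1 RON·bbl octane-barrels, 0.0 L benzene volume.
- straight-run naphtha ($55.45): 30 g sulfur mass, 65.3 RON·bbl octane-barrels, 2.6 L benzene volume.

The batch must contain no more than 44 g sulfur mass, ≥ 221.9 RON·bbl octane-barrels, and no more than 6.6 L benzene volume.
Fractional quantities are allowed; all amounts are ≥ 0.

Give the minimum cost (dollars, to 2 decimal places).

$163.63

Set it up as a linear program. Let x1 = barrels of raffinate, x2 = barrels of isomerate, x3 = barrels of light naphtha, x4 = barrels of alkylate, x5 = barrels of straight-run naphtha.
Minimize 51.73x1 + 73.27x2 + 51.13x3 + 85.14x4 + 55.45x5 with:
  1x1 + 1x2 + 15x3 + 2x4 + 30x5 ≤ 44   (sulfur mass)
  64.3x1 + 84.8x2 + 71.1x3 + 100.1x4 + 65.3x5 ≥ 221.9   (octane-barrels)
  0.3x1 + 2.6x3 + 2.6x5 ≤ 6.6   (benzene volume)
  x1, x2, x3, x4, x5 ≥ 0.
The optimal basis is {raffinate, light naphtha}; isomerate, alkylate, straight-run naphtha drop out. The octane-barrels and benzene volume requirements are met with equality.
Solving gives x1 = 0.73829, x3 = 2.4533.
Total cost: 51.73·0.73829 + 51.13·2.4533 = 163.6290.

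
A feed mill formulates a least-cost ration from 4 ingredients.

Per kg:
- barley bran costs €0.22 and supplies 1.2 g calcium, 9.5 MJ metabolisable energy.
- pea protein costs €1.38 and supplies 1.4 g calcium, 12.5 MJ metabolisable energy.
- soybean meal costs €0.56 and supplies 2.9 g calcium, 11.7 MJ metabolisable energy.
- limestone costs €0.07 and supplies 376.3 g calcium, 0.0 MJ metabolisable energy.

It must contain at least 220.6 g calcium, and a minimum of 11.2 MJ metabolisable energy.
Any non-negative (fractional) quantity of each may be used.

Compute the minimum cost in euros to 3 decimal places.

€0.300

This is a linear program. Let x1 = kg of barley bran, x2 = kg of pea protein, x3 = kg of soybean meal, x4 = kg of limestone.
Minimize 0.22x1 + 1.38x2 + 0.56x3 + 0.07x4 with:
  1.2x1 + 1.4x2 + 2.9x3 + 376.3x4 ≥ 220.6   (calcium)
  9.5x1 + 12.5x2 + 11.7x3 ≥ 11.2   (metabolisable energy)
  x1, x2, x3, x4 ≥ 0.
The cheapest feasible vertex uses only barley bran, limestone; pea protein, soybean meal are not used. The calcium and metabolisable energy requirements are met with equality.
So barley bran = 1.179 kg, limestone = 0.5825 kg.
Cost = 0.22·1.179 + 0.07·0.5825 = 0.30016.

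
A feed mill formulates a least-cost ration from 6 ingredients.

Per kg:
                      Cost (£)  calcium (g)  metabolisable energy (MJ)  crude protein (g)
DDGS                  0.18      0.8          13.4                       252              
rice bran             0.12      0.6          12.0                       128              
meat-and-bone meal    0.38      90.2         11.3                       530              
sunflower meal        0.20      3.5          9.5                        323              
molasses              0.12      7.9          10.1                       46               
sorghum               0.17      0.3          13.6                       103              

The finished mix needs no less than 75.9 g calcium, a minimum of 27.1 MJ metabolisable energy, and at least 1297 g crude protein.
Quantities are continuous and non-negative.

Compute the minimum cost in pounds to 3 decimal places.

£0.841

Treat it as an LP. Let x1 = kg of DDGS, x2 = kg of rice bran, x3 = kg of meat-and-bone meal, x4 = kg of sunflower meal, x5 = kg of molasses, x6 = kg of sorghum.
Minimize 0.18x1 + 0.12x2 + 0.38x3 + 0.2x4 + 0.12x5 + 0.17x6 with:
  0.8x1 + 0.6x2 + 90.2x3 + 3.5x4 + 7.9x5 + 0.3x6 ≥ 75.9   (calcium)
  13.4x1 + 12x2 + 11.3x3 + 9.5x4 + 10.1x5 + 13.6x6 ≥ 27.1   (metabolisable energy)
  252x1 + 128x2 + 530x3 + 323x4 + 46x5 + 103x6 ≥ 1297   (crude protein)
  x1, x2, x3, x4, x5, x6 ≥ 0.
The optimal basis is {meat-and-bone meal, sunflower meal}; DDGS, rice bran, molasses, sorghum drop out. Binding constraints: calcium and crude protein.
So meat-and-bone meal = 0.7323 kg, sunflower meal = 2.814 kg.
Objective = 0.38·0.7323 + 0.2·2.814 = 0.84107.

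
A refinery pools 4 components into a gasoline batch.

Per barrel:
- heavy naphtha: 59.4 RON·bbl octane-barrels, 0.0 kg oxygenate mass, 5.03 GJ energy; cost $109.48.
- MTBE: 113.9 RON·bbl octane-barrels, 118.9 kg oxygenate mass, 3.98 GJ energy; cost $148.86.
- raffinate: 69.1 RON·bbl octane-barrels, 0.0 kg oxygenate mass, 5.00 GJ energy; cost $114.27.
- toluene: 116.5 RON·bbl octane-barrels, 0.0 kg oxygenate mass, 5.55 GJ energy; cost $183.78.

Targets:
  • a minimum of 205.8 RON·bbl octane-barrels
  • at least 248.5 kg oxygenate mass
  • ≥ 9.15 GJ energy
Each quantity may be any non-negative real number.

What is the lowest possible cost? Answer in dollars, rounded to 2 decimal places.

This is a linear program. Let x1 = barrels of heavy naphtha, x2 = barrels of MTBE, x3 = barrels of raffinate, x4 = barrels of toluene.
Minimise 109.48x1 + 148.86x2 + 114.27x3 + 183.78x4 subject to:
  59.4x1 + 113.9x2 + 69.1x3 + 116.5x4 ≥ 205.8   (octane-barrels)
  118.9x2 ≥ 248.5   (oxygenate mass)
  5.03x1 + 3.98x2 + 5x3 + 5.55x4 ≥ 9.15   (energy)
  x1, x2, x3, x4 ≥ 0.
The minimum-cost mix takes nothing from raffinate, toluene — only heavy naphtha, MTBE. There the oxygenate mass and energy constraints are tight.
So heavy naphtha = 0.16537 barrels, MTBE = 2.09 barrels.
Objective = 109.48·0.16537 + 148.86·2.09 = 329.2221.

$329.22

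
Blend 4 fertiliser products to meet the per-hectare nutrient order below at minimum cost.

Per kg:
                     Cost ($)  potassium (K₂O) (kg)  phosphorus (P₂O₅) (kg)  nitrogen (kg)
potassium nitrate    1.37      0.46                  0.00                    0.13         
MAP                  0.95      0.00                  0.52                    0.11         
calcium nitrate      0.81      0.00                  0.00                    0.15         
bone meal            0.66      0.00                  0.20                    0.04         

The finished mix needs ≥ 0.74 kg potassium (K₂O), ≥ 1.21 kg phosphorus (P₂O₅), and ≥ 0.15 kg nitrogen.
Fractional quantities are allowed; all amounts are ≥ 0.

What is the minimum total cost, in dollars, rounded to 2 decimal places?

Let x1 = kg of potassium nitrate, x2 = kg of MAP, x3 = kg of calcium nitrate, x4 = kg of bone meal.
Minimize 1.37x1 + 0.95x2 + 0.81x3 + 0.66x4 with:
  0.46x1 ≥ 0.74   (potassium (K₂O))
  0.52x2 + 0.2x4 ≥ 1.21   (phosphorus (P₂O₅))
  0.13x1 + 0.11x2 + 0.15x3 + 0.04x4 ≥ 0.15   (nitrogen)
  x1, x2, x3, x4 ≥ 0.
The cheapest feasible vertex uses only potassium nitrate, MAP; calcium nitrate, bone meal are not used. There the potassium (K₂O) and phosphorus (P₂O₅) constraints are tight.
So potassium nitrate = 1.609 kg, MAP = 2.327 kg.
Total cost: 1.37·1.609 + 0.95·2.327 = 4.41498.

$4.41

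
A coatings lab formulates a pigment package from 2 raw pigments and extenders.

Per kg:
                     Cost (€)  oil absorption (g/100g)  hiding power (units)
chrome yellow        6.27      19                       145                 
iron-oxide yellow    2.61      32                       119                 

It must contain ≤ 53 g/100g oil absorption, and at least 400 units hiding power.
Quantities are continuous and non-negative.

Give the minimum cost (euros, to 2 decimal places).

Let x1 = kg of chrome yellow, x2 = kg of iron-oxide yellow.
Minimize 6.27x1 + 2.61x2 with:
  19x1 + 32x2 ≤ 53   (oil absorption)
  145x1 + 119x2 ≥ 400   (hiding power)
  x1, x2 ≥ 0.
Both inputs are positive at the optimum. Binding constraints: oil absorption and hiding power.
Optimal quantities: chrome yellow = 2.7293 kg, iron-oxide yellow = 0.035729 kg.
Total cost: 6.27·2.7293 + 2.61·0.035729 = 17.2060.

€17.21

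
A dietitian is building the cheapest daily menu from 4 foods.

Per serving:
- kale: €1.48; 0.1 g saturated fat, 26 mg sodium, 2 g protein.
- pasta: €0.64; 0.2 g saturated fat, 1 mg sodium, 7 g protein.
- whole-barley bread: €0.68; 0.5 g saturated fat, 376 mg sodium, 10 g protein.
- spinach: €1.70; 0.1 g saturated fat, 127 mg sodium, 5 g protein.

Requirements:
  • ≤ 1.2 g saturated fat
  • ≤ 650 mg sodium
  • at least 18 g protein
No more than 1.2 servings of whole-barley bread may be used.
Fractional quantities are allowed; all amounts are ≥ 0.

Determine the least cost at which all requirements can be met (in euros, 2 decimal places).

Set it up as a linear program. Let x1 = servings of kale, x2 = servings of pasta, x3 = servings of whole-barley bread, x4 = servings of spinach.
min 1.48x1 + 0.64x2 + 0.68x3 + 1.7x4 with:
  0.1x1 + 0.2x2 + 0.5x3 + 0.1x4 ≤ 1.2   (saturated fat)
  26x1 + 1x2 + 376x3 + 127x4 ≤ 650   (sodium)
  2x1 + 7x2 + 10x3 + 5x4 ≥ 18   (protein)
  x3 ≤ 1.2
  x1, x2, x3, x4 ≥ 0.
The optimal basis is {pasta, whole-barley bread}; kale, spinach drop out. The protein and the whole-barley bread cap requirements are met with equality.
That vertex is x2 = 0.8571, x3 = 1.2.
Hence cost = 0.64·0.8571 + 0.68·1.2 = €1.3645.

€1.36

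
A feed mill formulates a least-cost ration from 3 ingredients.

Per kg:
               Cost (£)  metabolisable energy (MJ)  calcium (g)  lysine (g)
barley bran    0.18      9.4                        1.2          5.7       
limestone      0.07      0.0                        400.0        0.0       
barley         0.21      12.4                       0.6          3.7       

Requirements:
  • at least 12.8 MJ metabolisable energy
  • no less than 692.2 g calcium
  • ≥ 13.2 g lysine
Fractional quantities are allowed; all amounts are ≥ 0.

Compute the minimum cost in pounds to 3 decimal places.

Set it up as a linear program. Let x1 = kg of barley bran, x2 = kg of limestone, x3 = kg of barley.
Minimise 0.18x1 + 0.07x2 + 0.21x3 s.t.:
  9.4x1 + 12.4x3 ≥ 12.8   (metabolisable energy)
  1.2x1 + 400x2 + 0.6x3 ≥ 692.2   (calcium)
  5.7x1 + 3.7x3 ≥ 13.2   (lysine)
  x1, x2, x3 ≥ 0.
The optimal basis is {barley bran, limestone}; barley drops out. The calcium and lysine requirements are met with equality.
That vertex is x1 = 2.3158, x2 = 1.7236.
Hence cost = 0.18·2.3158 + 0.07·1.7236 = £0.537496.

£0.537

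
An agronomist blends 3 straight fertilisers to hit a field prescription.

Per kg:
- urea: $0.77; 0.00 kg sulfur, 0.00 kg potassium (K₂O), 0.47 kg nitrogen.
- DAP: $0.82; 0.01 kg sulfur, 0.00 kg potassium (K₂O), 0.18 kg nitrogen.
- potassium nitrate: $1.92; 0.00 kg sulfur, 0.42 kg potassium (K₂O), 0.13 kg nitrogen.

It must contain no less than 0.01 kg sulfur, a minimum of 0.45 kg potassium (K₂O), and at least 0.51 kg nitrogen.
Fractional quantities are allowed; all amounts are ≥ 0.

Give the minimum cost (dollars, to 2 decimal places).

$3.19

Let x1 = kg of urea, x2 = kg of DAP, x3 = kg of potassium nitrate.
Minimise 0.77x1 + 0.82x2 + 1.92x3 with:
  0.01x2 ≥ 0.01   (sulfur)
  0.42x3 ≥ 0.45   (potassium (K₂O))
  0.47x1 + 0.18x2 + 0.13x3 ≥ 0.51   (nitrogen)
  x1, x2, x3 ≥ 0.
All 3 inputs are positive at the optimum. There the sulfur, potassium (K₂O), nitrogen constraints are tight.
Solving gives x1 = 0.4058, x2 = 1, x3 = 1.071.
Total cost: 0.77·0.4058 + 0.82·1 + 1.92·1.071 = 3.1888.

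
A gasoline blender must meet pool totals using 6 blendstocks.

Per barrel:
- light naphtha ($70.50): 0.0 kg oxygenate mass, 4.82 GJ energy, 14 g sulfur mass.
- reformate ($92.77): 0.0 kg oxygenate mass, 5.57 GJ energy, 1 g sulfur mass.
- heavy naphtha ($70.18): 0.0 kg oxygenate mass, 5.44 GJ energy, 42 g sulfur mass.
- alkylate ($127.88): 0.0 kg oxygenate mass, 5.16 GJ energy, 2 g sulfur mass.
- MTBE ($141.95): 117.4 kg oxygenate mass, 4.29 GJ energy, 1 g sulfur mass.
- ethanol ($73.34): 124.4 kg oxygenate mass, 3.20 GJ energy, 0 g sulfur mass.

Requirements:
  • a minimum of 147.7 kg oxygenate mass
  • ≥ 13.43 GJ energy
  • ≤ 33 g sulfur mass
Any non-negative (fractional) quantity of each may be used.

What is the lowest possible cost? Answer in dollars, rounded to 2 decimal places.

$226.14

Let x1 = barrels of light naphtha, x2 = barrels of reformate, x3 = barrels of heavy naphtha, x4 = barrels of alkylate, x5 = barrels of MTBE, x6 = barrels of ethanol.
min 70.5x1 + 92.77x2 + 70.18x3 + 127.88x4 + 141.95x5 + 73.34x6 with:
  117.4x5 + 124.4x6 ≥ 147.7   (oxygenate mass)
  4.82x1 + 5.57x2 + 5.44x3 + 5.16x4 + 4.29x5 + 3.2x6 ≥ 13.43   (energy)
  14x1 + 1x2 + 42x3 + 2x4 + 1x5 ≤ 33   (sulfur mass)
  x1, x2, x3, x4, x5, x6 ≥ 0.
The minimum-cost mix takes nothing from reformate, alkylate, MTBE — only light naphtha, heavy naphtha, ethanol. The oxygenate mass, energy, sulfur mass requirements are met with equality.
Optimal quantities: light naphtha = 1.7815 barrels, heavy naphtha = 0.19188 barrels, ethanol = 1.1873 barrels.
Hence cost = 70.5·1.7815 + 70.18·0.19188 + 73.34·1.1873 = $226.1385.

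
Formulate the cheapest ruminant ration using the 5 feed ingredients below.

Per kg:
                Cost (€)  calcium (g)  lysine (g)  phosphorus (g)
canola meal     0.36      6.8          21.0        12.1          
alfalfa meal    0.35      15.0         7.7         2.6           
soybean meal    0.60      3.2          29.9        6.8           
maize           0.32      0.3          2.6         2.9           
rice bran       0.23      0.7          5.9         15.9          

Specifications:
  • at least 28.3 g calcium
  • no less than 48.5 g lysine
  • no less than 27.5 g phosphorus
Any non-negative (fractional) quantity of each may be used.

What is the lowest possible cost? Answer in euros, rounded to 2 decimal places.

€1.07

Let x1 = kg of canola meal, x2 = kg of alfalfa meal, x3 = kg of soybean meal, x4 = kg of maize, x5 = kg of rice bran.
Minimize 0.36x1 + 0.35x2 + 0.6x3 + 0.32x4 + 0.23x5 subject to:
  6.8x1 + 15x2 + 3.2x3 + 0.3x4 + 0.7x5 ≥ 28.3   (calcium)
  21x1 + 7.7x2 + 29.9x3 + 2.6x4 + 5.9x5 ≥ 48.5   (lysine)
  12.1x1 + 2.6x2 + 6.8x3 + 2.9x4 + 15.9x5 ≥ 27.5   (phosphorus)
  x1, x2, x3, x4, x5 ≥ 0.
At the optimum only canola meal, alfalfa meal, rice bran are positive (soybean meal, maize = 0). Binding constraints: calcium, lysine, phosphorus.
Solving gives x1 = 1.904, x2 = 1.018, x5 = 0.114.
Total cost: 0.36·1.904 + 0.35·1.018 + 0.23·0.114 = 1.0680.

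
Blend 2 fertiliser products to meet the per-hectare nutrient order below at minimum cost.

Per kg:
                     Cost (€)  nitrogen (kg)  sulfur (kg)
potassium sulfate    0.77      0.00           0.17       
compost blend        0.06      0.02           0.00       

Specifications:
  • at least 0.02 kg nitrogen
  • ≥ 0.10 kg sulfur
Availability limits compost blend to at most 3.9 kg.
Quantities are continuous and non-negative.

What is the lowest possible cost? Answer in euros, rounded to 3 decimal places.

Set it up as a linear program. Let x1 = kg of potassium sulfate, x2 = kg of compost blend.
Minimize 0.77x1 + 0.06x2 with:
  0.02x2 ≥ 0.02   (nitrogen)
  0.17x1 ≥ 0.1   (sulfur)
  x2 ≤ 3.9
  x1, x2 ≥ 0.
Both inputs are positive at the optimum. Binding constraints: nitrogen and sulfur.
That vertex is x1 = 0.5882, x2 = 1.
Hence cost = 0.77·0.5882 + 0.06·1 = €0.51291.

€0.513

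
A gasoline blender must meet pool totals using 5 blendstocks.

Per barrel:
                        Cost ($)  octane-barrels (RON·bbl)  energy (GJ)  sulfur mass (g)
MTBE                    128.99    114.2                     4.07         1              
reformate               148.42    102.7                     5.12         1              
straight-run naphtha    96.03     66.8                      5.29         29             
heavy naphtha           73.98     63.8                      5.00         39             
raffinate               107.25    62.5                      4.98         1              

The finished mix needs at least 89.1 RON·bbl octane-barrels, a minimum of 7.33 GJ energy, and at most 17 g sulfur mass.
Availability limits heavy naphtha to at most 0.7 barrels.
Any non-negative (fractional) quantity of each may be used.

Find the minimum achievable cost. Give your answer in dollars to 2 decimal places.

$144.09

Set it up as a linear program. Let x1 = barrels of MTBE, x2 = barrels of reformate, x3 = barrels of straight-run naphtha, x4 = barrels of heavy naphtha, x5 = barrels of raffinate.
Minimise 128.99x1 + 148.42x2 + 96.03x3 + 73.98x4 + 107.25x5 s.t.:
  114.2x1 + 102.7x2 + 66.8x3 + 63.8x4 + 62.5x5 ≥ 89.1   (octane-barrels)
  4.07x1 + 5.12x2 + 5.29x3 + 5x4 + 4.98x5 ≥ 7.33   (energy)
  1x1 + 1x2 + 29x3 + 39x4 + 1x5 ≤ 17   (sulfur mass)
  x4 ≤ 0.7
  x1, x2, x3, x4, x5 ≥ 0.
The cheapest feasible vertex uses only heavy naphtha, raffinate; MTBE, reformate, straight-run naphtha are not used. The energy and sulfur mass requirements are met with equality.
That vertex is x4 = 0.40868, x5 = 1.0616.
Hence cost = 73.98·0.40868 + 107.25·1.0616 = $144.0907.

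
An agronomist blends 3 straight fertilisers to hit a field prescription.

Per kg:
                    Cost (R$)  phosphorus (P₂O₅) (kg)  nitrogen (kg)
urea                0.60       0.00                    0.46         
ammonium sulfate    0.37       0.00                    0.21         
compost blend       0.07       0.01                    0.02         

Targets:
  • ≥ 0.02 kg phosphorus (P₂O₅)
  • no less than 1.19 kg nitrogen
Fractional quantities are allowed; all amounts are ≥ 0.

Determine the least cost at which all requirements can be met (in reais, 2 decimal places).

Set it up as a linear program. Let x1 = kg of urea, x2 = kg of ammonium sulfate, x3 = kg of compost blend.
Minimise 0.6x1 + 0.37x2 + 0.07x3 s.t.:
  0.01x3 ≥ 0.02   (phosphorus (P₂O₅))
  0.46x1 + 0.21x2 + 0.02x3 ≥ 1.19   (nitrogen)
  x1, x2, x3 ≥ 0.
At the optimum only urea, compost blend are positive (ammonium sulfate = 0). Binding constraints: phosphorus (P₂O₅) and nitrogen.
That vertex is x1 = 2.5, x3 = 2.
Objective = 0.6·2.5 + 0.07·2 = 1.6400.

R$1.64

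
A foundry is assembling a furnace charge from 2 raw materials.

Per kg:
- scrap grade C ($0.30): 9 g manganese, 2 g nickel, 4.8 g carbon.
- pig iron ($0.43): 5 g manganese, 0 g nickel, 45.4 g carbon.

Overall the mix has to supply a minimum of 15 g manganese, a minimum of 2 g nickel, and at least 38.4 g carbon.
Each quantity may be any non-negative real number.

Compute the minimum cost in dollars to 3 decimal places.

Treat it as an LP. Let x1 = kg of scrap grade C, x2 = kg of pig iron.
Minimize 0.3x1 + 0.43x2 subject to:
  9x1 + 5x2 ≥ 15   (manganese)
  2x1 ≥ 2   (nickel)
  4.8x1 + 45.4x2 ≥ 38.4   (carbon)
  x1, x2 ≥ 0.
Both inputs are positive at the optimum. There the manganese and carbon constraints are tight.
Optimal quantities: scrap grade C = 1.271 kg, pig iron = 0.7114 kg.
Total cost: 0.3·1.271 + 0.43·0.7114 = 0.68720.

$0.687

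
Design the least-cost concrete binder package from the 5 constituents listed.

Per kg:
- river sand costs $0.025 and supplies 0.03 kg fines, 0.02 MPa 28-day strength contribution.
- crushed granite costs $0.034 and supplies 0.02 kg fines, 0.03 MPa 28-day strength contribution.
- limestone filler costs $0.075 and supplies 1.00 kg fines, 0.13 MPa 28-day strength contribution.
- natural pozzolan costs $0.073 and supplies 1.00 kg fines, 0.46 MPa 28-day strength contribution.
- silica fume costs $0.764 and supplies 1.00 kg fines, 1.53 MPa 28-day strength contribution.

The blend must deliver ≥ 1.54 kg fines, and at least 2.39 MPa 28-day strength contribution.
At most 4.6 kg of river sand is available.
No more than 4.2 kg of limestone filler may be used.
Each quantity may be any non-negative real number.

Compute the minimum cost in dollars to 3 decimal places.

$0.379

Treat it as an LP. Let x1 = kg of river sand, x2 = kg of crushed granite, x3 = kg of limestone filler, x4 = kg of natural pozzolan, x5 = kg of silica fume.
min 0.025x1 + 0.034x2 + 0.075x3 + 0.073x4 + 0.764x5 with:
  0.03x1 + 0.02x2 + 1x3 + 1x4 + 1x5 ≥ 1.54   (fines)
  0.02x1 + 0.03x2 + 0.13x3 + 0.46x4 + 1.53x5 ≥ 2.39   (28-day strength contribution)
  x1 ≤ 4.6
  x3 ≤ 4.2
  x1, x2, x3, x4, x5 ≥ 0.
The minimum-cost mix takes nothing from river sand, crushed granite, limestone filler, silica fume — only natural pozzolan. Binding constraint: 28-day strength contribution.
Solving gives x4 = 5.196.
Total cost: 0.073·5.196 = 0.37931.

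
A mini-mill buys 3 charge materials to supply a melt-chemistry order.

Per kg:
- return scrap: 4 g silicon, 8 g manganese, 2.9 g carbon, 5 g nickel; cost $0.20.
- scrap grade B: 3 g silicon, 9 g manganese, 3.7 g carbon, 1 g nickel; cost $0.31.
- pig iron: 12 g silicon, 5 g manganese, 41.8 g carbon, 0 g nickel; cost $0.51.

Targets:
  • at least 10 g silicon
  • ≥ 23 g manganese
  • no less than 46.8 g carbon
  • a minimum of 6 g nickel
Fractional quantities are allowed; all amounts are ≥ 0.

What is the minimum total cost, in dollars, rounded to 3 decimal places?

This is a linear program. Let x1 = kg of return scrap, x2 = kg of scrap grade B, x3 = kg of pig iron.
min 0.2x1 + 0.31x2 + 0.51x3 with:
  4x1 + 3x2 + 12x3 ≥ 10   (silicon)
  8x1 + 9x2 + 5x3 ≥ 23   (manganese)
  2.9x1 + 3.7x2 + 41.8x3 ≥ 46.8   (carbon)
  5x1 + 1x2 ≥ 6   (nickel)
  x1, x2, x3 ≥ 0.
The cheapest feasible vertex uses only return scrap, pig iron; scrap grade B is not used. There the manganese and carbon constraints are tight.
That vertex is x1 = 2.274, x3 = 0.9619.
Total cost: 0.2·2.274 + 0.51·0.9619 = 0.94537.

$0.945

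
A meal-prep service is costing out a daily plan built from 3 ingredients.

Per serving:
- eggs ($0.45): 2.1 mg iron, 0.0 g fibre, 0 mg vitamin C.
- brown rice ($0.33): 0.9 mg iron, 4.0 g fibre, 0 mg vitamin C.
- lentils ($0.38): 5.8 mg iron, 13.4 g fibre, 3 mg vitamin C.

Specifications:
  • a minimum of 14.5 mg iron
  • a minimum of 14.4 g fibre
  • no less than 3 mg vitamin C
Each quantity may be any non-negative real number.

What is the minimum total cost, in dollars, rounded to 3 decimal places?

$0.950

Let x1 = servings of eggs, x2 = servings of brown rice, x3 = servings of lentils.
min 0.45x1 + 0.33x2 + 0.38x3 s.t.:
  2.1x1 + 0.9x2 + 5.8x3 ≥ 14.5   (iron)
  4x2 + 13.4x3 ≥ 14.4   (fibre)
  3x3 ≥ 3   (vitamin C)
  x1, x2, x3 ≥ 0.
The minimum-cost mix takes nothing from eggs, brown rice — only lentils. There the iron constraint is tight.
So lentils = 2.5 servings.
Hence cost = 0.38·2.5 = $0.95000.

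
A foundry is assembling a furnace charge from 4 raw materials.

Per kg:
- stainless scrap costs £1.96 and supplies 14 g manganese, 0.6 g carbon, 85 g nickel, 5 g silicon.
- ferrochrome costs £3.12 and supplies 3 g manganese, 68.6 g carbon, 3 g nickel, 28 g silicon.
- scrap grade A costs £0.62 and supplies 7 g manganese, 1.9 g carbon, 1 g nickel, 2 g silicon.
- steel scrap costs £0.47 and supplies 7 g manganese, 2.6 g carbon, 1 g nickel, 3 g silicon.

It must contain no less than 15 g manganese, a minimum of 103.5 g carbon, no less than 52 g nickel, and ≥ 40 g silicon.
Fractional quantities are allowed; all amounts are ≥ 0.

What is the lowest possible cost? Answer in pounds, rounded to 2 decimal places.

£5.92

Let x1 = kg of stainless scrap, x2 = kg of ferrochrome, x3 = kg of scrap grade A, x4 = kg of steel scrap.
Minimise 1.96x1 + 3.12x2 + 0.62x3 + 0.47x4 with:
  14x1 + 3x2 + 7x3 + 7x4 ≥ 15   (manganese)
  0.6x1 + 68.6x2 + 1.9x3 + 2.6x4 ≥ 103.5   (carbon)
  85x1 + 3x2 + 1x3 + 1x4 ≥ 52   (nickel)
  5x1 + 28x2 + 2x3 + 3x4 ≥ 40   (silicon)
  x1, x2, x3, x4 ≥ 0.
At the optimum only stainless scrap, ferrochrome, steel scrap are positive (scrap grade A = 0). There the manganese, carbon, nickel constraints are tight.
So stainless scrap = 0.5546 kg, ferrochrome = 1.489 kg, steel scrap = 0.3956 kg.
Cost = 1.96·0.5546 + 3.12·1.489 + 0.47·0.3956 = 5.9186.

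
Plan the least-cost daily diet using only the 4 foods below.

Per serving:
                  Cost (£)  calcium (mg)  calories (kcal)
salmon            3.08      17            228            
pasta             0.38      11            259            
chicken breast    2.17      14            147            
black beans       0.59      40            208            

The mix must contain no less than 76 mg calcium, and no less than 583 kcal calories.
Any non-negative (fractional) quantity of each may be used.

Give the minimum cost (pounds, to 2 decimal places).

£1.32

Let x1 = servings of salmon, x2 = servings of pasta, x3 = servings of chicken breast, x4 = servings of black beans.
Minimize 3.08x1 + 0.38x2 + 2.17x3 + 0.59x4 with:
  17x1 + 11x2 + 14x3 + 40x4 ≥ 76   (calcium)
  228x1 + 259x2 + 147x3 + 208x4 ≥ 583   (calories)
  x1, x2, x3, x4 ≥ 0.
The optimal basis is {pasta, black beans}; salmon, chicken breast drop out. Binding constraints: calcium and calories.
Solving gives x2 = 0.9306, x4 = 1.644.
Objective = 0.38·0.9306 + 0.59·1.644 = 1.3236.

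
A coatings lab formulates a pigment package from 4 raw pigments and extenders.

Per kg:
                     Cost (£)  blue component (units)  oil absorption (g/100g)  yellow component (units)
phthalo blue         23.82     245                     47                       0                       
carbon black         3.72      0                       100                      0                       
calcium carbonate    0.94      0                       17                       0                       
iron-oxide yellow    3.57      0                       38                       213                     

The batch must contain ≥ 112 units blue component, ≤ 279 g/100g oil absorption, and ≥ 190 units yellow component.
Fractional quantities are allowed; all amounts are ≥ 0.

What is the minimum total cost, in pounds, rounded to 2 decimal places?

£14.07

Let x1 = kg of phthalo blue, x2 = kg of carbon black, x3 = kg of calcium carbonate, x4 = kg of iron-oxide yellow.
Minimise 23.82x1 + 3.72x2 + 0.94x3 + 3.57x4 s.t.:
  245x1 ≥ 112   (blue component)
  47x1 + 100x2 + 17x3 + 38x4 ≤ 279   (oil absorption)
  213x4 ≥ 190   (yellow component)
  x1, x2, x3, x4 ≥ 0.
At the optimum only phthalo blue, iron-oxide yellow are positive (carbon black, calcium carbonate = 0). Binding constraints: blue component and yellow component.
Optimal quantities: phthalo blue = 0.4571 kg, iron-oxide yellow = 0.892 kg.
Cost = 23.82·0.4571 + 3.57·0.892 = 14.0726.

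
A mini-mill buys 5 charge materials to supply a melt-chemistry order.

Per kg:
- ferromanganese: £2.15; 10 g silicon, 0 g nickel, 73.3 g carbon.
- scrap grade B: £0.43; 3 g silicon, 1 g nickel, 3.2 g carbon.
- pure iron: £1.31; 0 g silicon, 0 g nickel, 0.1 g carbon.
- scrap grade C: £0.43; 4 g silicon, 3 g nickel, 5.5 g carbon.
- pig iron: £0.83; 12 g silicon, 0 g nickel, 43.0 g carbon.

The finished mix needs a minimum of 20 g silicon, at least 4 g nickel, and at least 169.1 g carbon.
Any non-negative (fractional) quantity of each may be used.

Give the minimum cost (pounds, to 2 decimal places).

This is a linear program. Let x1 = kg of ferromanganese, x2 = kg of scrap grade B, x3 = kg of pure iron, x4 = kg of scrap grade C, x5 = kg of pig iron.
min 2.15x1 + 0.43x2 + 1.31x3 + 0.43x4 + 0.83x5 subject to:
  10x1 + 3x2 + 4x4 + 12x5 ≥ 20   (silicon)
  1x2 + 3x4 ≥ 4   (nickel)
  73.3x1 + 3.2x2 + 0.1x3 + 5.5x4 + 43x5 ≥ 169.1   (carbon)
  x1, x2, x3, x4, x5 ≥ 0.
The minimum-cost mix takes nothing from ferromanganese, scrap grade B, pure iron — only scrap grade C, pig iron. Binding constraints: nickel and carbon.
Optimal quantities: scrap grade C = 1.333 kg, pig iron = 3.762 kg.
Objective = 0.43·1.333 + 0.83·3.762 = 3.6957.

£3.70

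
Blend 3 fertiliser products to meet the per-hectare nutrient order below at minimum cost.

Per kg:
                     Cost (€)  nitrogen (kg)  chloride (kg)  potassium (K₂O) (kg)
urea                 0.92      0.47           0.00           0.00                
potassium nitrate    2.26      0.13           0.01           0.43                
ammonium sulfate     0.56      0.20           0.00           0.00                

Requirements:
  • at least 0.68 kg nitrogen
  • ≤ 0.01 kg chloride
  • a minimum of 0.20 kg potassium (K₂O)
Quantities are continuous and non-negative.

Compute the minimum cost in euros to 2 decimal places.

Set it up as a linear program. Let x1 = kg of urea, x2 = kg of potassium nitrate, x3 = kg of ammonium sulfate.
Minimise 0.92x1 + 2.26x2 + 0.56x3 subject to:
  0.47x1 + 0.13x2 + 0.2x3 ≥ 0.68   (nitrogen)
  0.01x2 ≤ 0.01   (chloride)
  0.43x2 ≥ 0.2   (potassium (K₂O))
  x1, x2, x3 ≥ 0.
At the optimum only urea, potassium nitrate are positive (ammonium sulfate = 0). There the nitrogen and potassium (K₂O) constraints are tight.
Optimal quantities: urea = 1.318 kg, potassium nitrate = 0.4651 kg.
Total cost: 0.92·1.318 + 2.26·0.4651 = 2.2637.

€2.26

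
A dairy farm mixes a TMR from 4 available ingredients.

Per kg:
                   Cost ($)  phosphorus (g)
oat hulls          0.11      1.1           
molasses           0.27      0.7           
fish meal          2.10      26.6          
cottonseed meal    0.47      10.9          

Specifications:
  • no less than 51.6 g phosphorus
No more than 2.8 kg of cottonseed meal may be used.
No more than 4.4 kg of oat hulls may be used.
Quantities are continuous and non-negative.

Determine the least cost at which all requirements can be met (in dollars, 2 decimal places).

Let x1 = kg of oat hulls, x2 = kg of molasses, x3 = kg of fish meal, x4 = kg of cottonseed meal.
Minimize 0.11x1 + 0.27x2 + 2.1x3 + 0.47x4 subject to:
  1.1x1 + 0.7x2 + 26.6x3 + 10.9x4 ≥ 51.6   (phosphorus)
  x4 ≤ 2.8
  x1 ≤ 4.4
  x1, x2, x3, x4 ≥ 0.
The cheapest feasible vertex uses only fish meal, cottonseed meal; oat hulls, molasses are not used. Binding constraints: phosphorus and the cottonseed meal cap.
So fish meal = 0.7925 kg, cottonseed meal = 2.8 kg.
Hence cost = 2.1·0.7925 + 0.47·2.8 = $2.9803.

$2.98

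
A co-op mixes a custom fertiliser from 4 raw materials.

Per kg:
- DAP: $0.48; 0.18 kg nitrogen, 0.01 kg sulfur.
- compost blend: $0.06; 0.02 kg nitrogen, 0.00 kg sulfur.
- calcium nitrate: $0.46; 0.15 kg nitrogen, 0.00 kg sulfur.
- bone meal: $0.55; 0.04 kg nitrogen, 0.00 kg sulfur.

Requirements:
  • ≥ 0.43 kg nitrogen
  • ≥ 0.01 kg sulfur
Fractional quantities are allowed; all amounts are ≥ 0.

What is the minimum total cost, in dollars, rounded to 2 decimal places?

Let x1 = kg of DAP, x2 = kg of compost blend, x3 = kg of calcium nitrate, x4 = kg of bone meal.
Minimize 0.48x1 + 0.06x2 + 0.46x3 + 0.55x4 with:
  0.18x1 + 0.02x2 + 0.15x3 + 0.04x4 ≥ 0.43   (nitrogen)
  0.01x1 ≥ 0.01   (sulfur)
  x1, x2, x3, x4 ≥ 0.
The optimal basis is {DAP}; compost blend, calcium nitrate, bone meal drop out. The nitrogen requirement is met with equality.
Solving gives x1 = 2.389.
Cost = 0.48·2.389 = 1.1467.

$1.15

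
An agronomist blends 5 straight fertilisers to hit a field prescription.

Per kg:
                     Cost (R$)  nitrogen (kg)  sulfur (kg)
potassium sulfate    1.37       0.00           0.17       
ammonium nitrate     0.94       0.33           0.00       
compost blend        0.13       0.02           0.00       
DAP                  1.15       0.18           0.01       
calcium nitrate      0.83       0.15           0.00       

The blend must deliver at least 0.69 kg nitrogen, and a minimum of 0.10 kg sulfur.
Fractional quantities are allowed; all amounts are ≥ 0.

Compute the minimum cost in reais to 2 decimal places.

This is a linear program. Let x1 = kg of potassium sulfate, x2 = kg of ammonium nitrate, x3 = kg of compost blend, x4 = kg of DAP, x5 = kg of calcium nitrate.
Minimize 1.37x1 + 0.94x2 + 0.13x3 + 1.15x4 + 0.83x5 with:
  0.33x2 + 0.02x3 + 0.18x4 + 0.15x5 ≥ 0.69   (nitrogen)
  0.17x1 + 0.01x4 ≥ 0.1   (sulfur)
  x1, x2, x3, x4, x5 ≥ 0.
The minimum-cost mix takes nothing from compost blend, DAP, calcium nitrate — only potassium sulfate, ammonium nitrate. There the nitrogen and sulfur constraints are tight.
So potassium sulfate = 0.5882 kg, ammonium nitrate = 2.091 kg.
Objective = 1.37·0.5882 + 0.94·2.091 = 2.7714.

R$2.77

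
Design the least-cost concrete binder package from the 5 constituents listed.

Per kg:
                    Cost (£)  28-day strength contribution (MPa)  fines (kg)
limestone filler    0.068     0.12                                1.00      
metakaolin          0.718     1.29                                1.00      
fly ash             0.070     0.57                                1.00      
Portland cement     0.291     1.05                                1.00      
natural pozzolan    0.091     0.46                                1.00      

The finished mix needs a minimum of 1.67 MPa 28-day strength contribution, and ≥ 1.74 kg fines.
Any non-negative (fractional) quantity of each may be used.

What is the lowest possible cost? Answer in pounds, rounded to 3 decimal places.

Set it up as a linear program. Let x1 = kg of limestone filler, x2 = kg of metakaolin, x3 = kg of fly ash, x4 = kg of Portland cement, x5 = kg of natural pozzolan.
Minimize 0.068x1 + 0.718x2 + 0.07x3 + 0.291x4 + 0.091x5 s.t.:
  0.12x1 + 1.29x2 + 0.57x3 + 1.05x4 + 0.46x5 ≥ 1.67   (28-day strength contribution)
  1x1 + 1x2 + 1x3 + 1x4 + 1x5 ≥ 1.74   (fines)
  x1, x2, x3, x4, x5 ≥ 0.
The optimal basis is {fly ash}; limestone filler, metakaolin, Portland cement, natural pozzolan drop out. The 28-day strength contribution requirement is met with equality.
That vertex is x3 = 2.93.
Objective = 0.07·2.93 = 0.20510.

£0.205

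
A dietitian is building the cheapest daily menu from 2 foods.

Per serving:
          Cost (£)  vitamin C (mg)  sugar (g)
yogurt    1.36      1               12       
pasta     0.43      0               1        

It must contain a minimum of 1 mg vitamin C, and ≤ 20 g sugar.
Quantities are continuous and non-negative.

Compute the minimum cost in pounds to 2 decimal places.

£1.36

Let x1 = servings of yogurt, x2 = servings of pasta.
min 1.36x1 + 0.43x2 s.t.:
  1x1 ≥ 1   (vitamin C)
  12x1 + 1x2 ≤ 20   (sugar)
  x1, x2 ≥ 0.
The optimal basis is {yogurt}; pasta drops out. Binding constraint: vitamin C.
Solving gives x1 = 1.
Total cost: 1.36·1 = 1.3600.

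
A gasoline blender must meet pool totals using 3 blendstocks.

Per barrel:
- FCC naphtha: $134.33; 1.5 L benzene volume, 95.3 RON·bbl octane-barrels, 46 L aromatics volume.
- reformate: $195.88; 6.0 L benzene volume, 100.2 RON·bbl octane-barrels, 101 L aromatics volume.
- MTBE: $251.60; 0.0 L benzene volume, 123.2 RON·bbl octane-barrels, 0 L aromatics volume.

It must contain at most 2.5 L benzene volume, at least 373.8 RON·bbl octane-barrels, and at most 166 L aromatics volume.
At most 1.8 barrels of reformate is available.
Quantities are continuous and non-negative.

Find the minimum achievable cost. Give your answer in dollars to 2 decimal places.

This is a linear program. Let x1 = barrels of FCC naphtha, x2 = barrels of reformate, x3 = barrels of MTBE.
min 134.33x1 + 195.88x2 + 251.6x3 with:
  1.5x1 + 6x2 ≤ 2.5   (benzene volume)
  95.3x1 + 100.2x2 + 123.2x3 ≥ 373.8   (octane-barrels)
  46x1 + 101x2 ≤ 166   (aromatics volume)
  x2 ≤ 1.8
  x1, x2, x3 ≥ 0.
At the optimum only FCC naphtha, MTBE are positive (reformate = 0). The benzene volume and octane-barrels requirements are met with equality.
Optimal quantities: FCC naphtha = 1.66667 barrels, MTBE = 1.74486 barrels.
Cost = 134.33·1.66667 + 251.6·1.74486 = 662.8906.

$662.89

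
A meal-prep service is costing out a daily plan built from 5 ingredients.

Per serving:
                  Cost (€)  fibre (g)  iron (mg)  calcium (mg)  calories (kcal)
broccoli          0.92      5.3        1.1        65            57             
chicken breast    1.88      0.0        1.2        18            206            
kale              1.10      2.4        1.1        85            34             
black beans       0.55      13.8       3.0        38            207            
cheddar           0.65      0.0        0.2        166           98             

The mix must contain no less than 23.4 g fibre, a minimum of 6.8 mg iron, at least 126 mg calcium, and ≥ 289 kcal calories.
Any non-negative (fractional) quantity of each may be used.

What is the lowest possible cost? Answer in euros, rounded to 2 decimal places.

€1.40

Let x1 = servings of broccoli, x2 = servings of chicken breast, x3 = servings of kale, x4 = servings of black beans, x5 = servings of cheddar.
min 0.92x1 + 1.88x2 + 1.1x3 + 0.55x4 + 0.65x5 with:
  5.3x1 + 2.4x3 + 13.8x4 ≥ 23.4   (fibre)
  1.1x1 + 1.2x2 + 1.1x3 + 3x4 + 0.2x5 ≥ 6.8   (iron)
  65x1 + 18x2 + 85x3 + 38x4 + 166x5 ≥ 126   (calcium)
  57x1 + 206x2 + 34x3 + 207x4 + 98x5 ≥ 289   (calories)
  x1, x2, x3, x4, x5 ≥ 0.
The minimum-cost mix takes nothing from broccoli, chicken breast, kale — only black beans, cheddar. Binding constraints: iron and calcium.
Solving gives x4 = 2.25, x5 = 0.2439.
Objective = 0.55·2.25 + 0.65·0.2439 = 1.3960.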